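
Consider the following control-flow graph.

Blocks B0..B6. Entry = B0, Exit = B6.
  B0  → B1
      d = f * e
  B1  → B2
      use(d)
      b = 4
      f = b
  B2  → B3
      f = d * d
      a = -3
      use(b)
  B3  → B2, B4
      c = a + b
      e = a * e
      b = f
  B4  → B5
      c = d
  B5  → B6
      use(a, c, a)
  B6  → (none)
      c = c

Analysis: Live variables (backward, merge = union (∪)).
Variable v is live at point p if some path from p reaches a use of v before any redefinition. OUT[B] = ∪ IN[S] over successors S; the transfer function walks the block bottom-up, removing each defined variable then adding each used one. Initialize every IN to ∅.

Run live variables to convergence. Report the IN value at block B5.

Answer: {a, c}

Trace:
Converged values:
  B0:  IN={e, f}  OUT={d, e}
  B1:  IN={d, e}  OUT={b, d, e}
  B2:  IN={b, d, e}  OUT={a, b, d, e, f}
  B3:  IN={a, b, d, e, f}  OUT={a, b, d, e}
  B4:  IN={a, d}  OUT={a, c}
  B5:  IN={a, c}  OUT={c}
  B6:  IN={c}  OUT={}

Merge at B5: OUT[B5] = IN[B6] = {c}
Applying B5's transfer function to that OUT value gives IN[B5] (row B5 above).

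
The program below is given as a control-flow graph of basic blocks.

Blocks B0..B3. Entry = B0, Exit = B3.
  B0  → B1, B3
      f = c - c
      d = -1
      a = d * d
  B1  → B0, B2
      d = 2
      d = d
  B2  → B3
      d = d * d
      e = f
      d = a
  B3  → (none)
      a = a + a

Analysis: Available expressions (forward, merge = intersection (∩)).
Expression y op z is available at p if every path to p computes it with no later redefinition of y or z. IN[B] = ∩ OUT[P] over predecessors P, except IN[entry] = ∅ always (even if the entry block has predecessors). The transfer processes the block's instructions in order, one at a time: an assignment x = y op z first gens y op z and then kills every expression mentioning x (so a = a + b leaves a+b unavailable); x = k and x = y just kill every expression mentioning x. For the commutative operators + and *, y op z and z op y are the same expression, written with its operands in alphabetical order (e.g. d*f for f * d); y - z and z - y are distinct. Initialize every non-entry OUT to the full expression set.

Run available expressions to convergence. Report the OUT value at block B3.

Converged values:
  B0:  IN={}  OUT={c-c, d*d}
  B1:  IN={c-c, d*d}  OUT={c-c}
  B2:  IN={c-c}  OUT={c-c}
  B3:  IN={c-c}  OUT={c-c}

Merge at B3: IN[B3] = OUT[B0] ∩ OUT[B2] = {c-c}
Applying B3's transfer function to that IN value gives OUT[B3] (row B3 above).

Answer: {c-c}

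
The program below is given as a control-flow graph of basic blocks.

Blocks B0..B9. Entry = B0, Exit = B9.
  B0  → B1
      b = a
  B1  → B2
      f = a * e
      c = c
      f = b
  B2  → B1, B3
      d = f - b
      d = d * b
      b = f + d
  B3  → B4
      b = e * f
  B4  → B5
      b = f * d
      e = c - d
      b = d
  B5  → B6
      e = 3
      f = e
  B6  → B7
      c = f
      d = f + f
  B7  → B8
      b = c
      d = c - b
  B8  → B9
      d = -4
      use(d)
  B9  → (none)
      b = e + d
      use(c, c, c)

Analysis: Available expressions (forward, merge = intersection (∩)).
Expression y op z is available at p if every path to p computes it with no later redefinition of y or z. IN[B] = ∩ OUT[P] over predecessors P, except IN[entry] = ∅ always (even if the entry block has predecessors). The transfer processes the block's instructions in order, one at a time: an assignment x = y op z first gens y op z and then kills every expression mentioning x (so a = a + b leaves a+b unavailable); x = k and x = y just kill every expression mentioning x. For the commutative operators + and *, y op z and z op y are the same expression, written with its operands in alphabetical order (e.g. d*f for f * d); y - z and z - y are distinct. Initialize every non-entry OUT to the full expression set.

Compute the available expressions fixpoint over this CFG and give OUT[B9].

Answer: {d+e, f+f}

Working:
Per-block solution:
  B0:  IN={}  OUT={}
  B1:  IN={}  OUT={a*e}
  B2:  IN={a*e}  OUT={a*e, d+f}
  B3:  IN={a*e, d+f}  OUT={a*e, d+f, e*f}
  B4:  IN={a*e, d+f, e*f}  OUT={c-d, d*f, d+f}
  B5:  IN={c-d, d*f, d+f}  OUT={c-d}
  B6:  IN={c-d}  OUT={f+f}
  B7:  IN={f+f}  OUT={c-b, f+f}
  B8:  IN={c-b, f+f}  OUT={c-b, f+f}
  B9:  IN={c-b, f+f}  OUT={d+e, f+f}

Merge at B9: IN[B9] = OUT[B8] = {c-b, f+f}
Applying B9's transfer function to that IN value gives OUT[B9] (row B9 above).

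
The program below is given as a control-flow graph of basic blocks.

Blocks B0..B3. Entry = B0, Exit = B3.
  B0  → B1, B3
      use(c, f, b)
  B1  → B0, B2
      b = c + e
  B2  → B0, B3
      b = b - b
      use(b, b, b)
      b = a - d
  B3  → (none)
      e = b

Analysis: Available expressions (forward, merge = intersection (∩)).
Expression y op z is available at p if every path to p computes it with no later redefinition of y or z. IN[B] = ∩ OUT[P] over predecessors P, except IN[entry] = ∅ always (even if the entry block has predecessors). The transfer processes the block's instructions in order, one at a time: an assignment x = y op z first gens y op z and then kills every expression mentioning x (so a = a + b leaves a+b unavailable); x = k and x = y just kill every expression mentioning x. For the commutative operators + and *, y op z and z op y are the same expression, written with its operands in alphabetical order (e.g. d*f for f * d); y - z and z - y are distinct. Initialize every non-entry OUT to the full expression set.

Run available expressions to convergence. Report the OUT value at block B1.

Answer: {c+e}

Derivation:
Per-block solution:
  B0: | IN={} | OUT={}
  B1: | IN={} | OUT={c+e}
  B2: | IN={c+e} | OUT={a-d, c+e}
  B3: | IN={} | OUT={}

Merge at B1: IN[B1] = OUT[B0] = {}
Applying B1's transfer function to that IN value gives OUT[B1] (row B1 above).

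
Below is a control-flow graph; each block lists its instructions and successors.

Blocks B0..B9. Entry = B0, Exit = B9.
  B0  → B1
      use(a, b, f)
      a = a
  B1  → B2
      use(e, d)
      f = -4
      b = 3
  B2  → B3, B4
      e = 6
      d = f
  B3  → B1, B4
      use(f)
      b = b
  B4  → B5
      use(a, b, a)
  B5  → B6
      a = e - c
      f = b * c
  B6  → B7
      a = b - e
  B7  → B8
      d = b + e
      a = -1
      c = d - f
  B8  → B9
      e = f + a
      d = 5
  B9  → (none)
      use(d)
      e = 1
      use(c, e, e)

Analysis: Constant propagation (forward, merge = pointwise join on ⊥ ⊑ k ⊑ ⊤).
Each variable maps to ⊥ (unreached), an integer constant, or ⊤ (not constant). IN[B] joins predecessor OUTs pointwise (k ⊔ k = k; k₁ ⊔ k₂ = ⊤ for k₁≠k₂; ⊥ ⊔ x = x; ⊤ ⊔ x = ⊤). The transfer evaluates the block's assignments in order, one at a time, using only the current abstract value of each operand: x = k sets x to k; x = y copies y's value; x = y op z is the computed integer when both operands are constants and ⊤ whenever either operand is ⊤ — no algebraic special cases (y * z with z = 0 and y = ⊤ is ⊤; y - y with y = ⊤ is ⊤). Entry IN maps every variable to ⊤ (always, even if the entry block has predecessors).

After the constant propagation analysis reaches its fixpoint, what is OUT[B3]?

Answer: {a: ⊤, b: 3, c: ⊤, d: -4, e: 6, f: -4}

Derivation:
Converged values:
  B0: | IN=(all ⊤) | OUT=(all ⊤)
  B1: | IN=(all ⊤) | OUT={b:3, f:-4; rest ⊤}
  B2: | IN={b:3, f:-4; rest ⊤} | OUT={b:3, d:-4, e:6, f:-4; rest ⊤}
  B3: | IN={b:3, d:-4, e:6, f:-4; rest ⊤} | OUT={b:3, d:-4, e:6, f:-4; rest ⊤}
  B4: | IN={b:3, d:-4, e:6, f:-4; rest ⊤} | OUT={b:3, d:-4, e:6, f:-4; rest ⊤}
  B5: | IN={b:3, d:-4, e:6, f:-4; rest ⊤} | OUT={b:3, d:-4, e:6; rest ⊤}
  B6: | IN={b:3, d:-4, e:6; rest ⊤} | OUT={a:-3, b:3, d:-4, e:6; rest ⊤}
  B7: | IN={a:-3, b:3, d:-4, e:6; rest ⊤} | OUT={a:-1, b:3, d:9, e:6; rest ⊤}
  B8: | IN={a:-1, b:3, d:9, e:6; rest ⊤} | OUT={a:-1, b:3, d:5; rest ⊤}
  B9: | IN={a:-1, b:3, d:5; rest ⊤} | OUT={a:-1, b:3, d:5, e:1; rest ⊤}

Merge at B3: IN[B3] = OUT[B2] = {a: ⊤, b: 3, c: ⊤, d: -4, e: 6, f: -4}
Applying B3's transfer function to that IN value gives OUT[B3] (row B3 above).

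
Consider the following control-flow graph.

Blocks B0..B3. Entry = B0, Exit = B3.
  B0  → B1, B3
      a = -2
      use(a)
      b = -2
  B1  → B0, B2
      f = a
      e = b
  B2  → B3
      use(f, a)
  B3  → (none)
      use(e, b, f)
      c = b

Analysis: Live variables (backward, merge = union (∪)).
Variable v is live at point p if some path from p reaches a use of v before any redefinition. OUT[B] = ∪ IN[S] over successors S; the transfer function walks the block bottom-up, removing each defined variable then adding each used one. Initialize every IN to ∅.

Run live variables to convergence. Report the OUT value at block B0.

Fixpoint table:
  B0:   IN={e, f}   OUT={a, b, e, f}
  B1:   IN={a, b}   OUT={a, b, e, f}
  B2:   IN={a, b, e, f}   OUT={b, e, f}
  B3:   IN={b, e, f}   OUT={}

Merge at B0: OUT[B0] = IN[B1] ⊔ IN[B3] = {a, b, e, f}

Answer: {a, b, e, f}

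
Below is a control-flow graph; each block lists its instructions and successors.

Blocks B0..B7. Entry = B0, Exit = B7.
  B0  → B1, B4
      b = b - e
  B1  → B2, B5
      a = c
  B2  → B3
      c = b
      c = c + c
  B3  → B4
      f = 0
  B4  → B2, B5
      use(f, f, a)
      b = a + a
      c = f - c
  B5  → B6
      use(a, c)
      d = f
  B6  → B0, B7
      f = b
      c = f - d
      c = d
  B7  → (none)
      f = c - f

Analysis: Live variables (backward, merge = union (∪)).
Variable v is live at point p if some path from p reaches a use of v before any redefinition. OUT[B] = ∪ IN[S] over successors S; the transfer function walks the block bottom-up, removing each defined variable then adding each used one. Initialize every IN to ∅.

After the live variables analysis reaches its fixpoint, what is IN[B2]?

Converged values:
  B0: | IN={a, b, c, e, f} | OUT={a, b, c, e, f}
  B1: | IN={b, c, e, f} | OUT={a, b, c, e, f}
  B2: | IN={a, b, e} | OUT={a, c, e}
  B3: | IN={a, c, e} | OUT={a, c, e, f}
  B4: | IN={a, c, e, f} | OUT={a, b, c, e, f}
  B5: | IN={a, b, c, e, f} | OUT={a, b, d, e}
  B6: | IN={a, b, d, e} | OUT={a, b, c, e, f}
  B7: | IN={c, f} | OUT={}

Merge at B2: OUT[B2] = IN[B3] = {a, c, e}
Applying B2's transfer function to that OUT value gives IN[B2] (row B2 above).

Answer: {a, b, e}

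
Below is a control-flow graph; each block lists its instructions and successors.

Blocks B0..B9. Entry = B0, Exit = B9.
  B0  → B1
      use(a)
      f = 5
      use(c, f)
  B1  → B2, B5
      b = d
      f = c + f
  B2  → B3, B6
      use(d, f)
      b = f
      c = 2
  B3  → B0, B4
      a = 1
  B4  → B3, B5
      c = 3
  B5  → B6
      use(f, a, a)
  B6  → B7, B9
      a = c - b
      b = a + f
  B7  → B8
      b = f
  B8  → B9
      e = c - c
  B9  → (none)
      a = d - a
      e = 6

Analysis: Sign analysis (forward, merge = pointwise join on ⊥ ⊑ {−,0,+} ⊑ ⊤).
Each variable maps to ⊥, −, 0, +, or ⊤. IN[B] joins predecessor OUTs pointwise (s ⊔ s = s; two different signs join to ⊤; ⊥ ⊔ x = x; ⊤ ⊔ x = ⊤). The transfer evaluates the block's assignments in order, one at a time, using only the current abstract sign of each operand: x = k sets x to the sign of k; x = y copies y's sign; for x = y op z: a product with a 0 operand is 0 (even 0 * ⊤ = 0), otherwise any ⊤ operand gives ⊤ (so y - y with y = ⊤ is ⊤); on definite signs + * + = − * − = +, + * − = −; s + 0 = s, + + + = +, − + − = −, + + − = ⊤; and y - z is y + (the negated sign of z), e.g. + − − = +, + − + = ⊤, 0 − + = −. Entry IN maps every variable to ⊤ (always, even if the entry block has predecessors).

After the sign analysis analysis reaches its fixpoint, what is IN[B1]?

Answer: {a: ⊤, b: ⊤, c: ⊤, d: ⊤, e: ⊤, f: +}

Working:
Fixpoint table:
  B0: | IN=(all ⊤) | OUT={f:+; rest ⊤}
  B1: | IN={f:+; rest ⊤} | OUT=(all ⊤)
  B2: | IN=(all ⊤) | OUT={c:+; rest ⊤}
  B3: | IN={c:+; rest ⊤} | OUT={a:+, c:+; rest ⊤}
  B4: | IN={a:+, c:+; rest ⊤} | OUT={a:+, c:+; rest ⊤}
  B5: | IN=(all ⊤) | OUT=(all ⊤)
  B6: | IN=(all ⊤) | OUT=(all ⊤)
  B7: | IN=(all ⊤) | OUT=(all ⊤)
  B8: | IN=(all ⊤) | OUT=(all ⊤)
  B9: | IN=(all ⊤) | OUT={e:+; rest ⊤}

Merge at B1: IN[B1] = OUT[B0] = {a: ⊤, b: ⊤, c: ⊤, d: ⊤, e: ⊤, f: +}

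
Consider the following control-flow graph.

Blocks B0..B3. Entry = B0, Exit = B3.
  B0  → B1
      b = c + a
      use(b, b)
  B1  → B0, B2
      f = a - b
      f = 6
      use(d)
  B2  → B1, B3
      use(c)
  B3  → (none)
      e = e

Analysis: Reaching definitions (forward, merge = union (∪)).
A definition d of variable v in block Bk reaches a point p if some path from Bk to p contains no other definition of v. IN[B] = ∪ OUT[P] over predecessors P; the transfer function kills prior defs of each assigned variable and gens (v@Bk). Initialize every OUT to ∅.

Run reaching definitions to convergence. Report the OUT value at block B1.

Per-block solution:
  B0: | IN={b@B0, f@B1} | OUT={b@B0, f@B1}
  B1: | IN={b@B0, f@B1} | OUT={b@B0, f@B1}
  B2: | IN={b@B0, f@B1} | OUT={b@B0, f@B1}
  B3: | IN={b@B0, f@B1} | OUT={b@B0, e@B3, f@B1}

Merge at B1: IN[B1] = OUT[B0] ⊔ OUT[B2] = {b@B0, f@B1}
Applying B1's transfer function to that IN value gives OUT[B1] (row B1 above).

Answer: {b@B0, f@B1}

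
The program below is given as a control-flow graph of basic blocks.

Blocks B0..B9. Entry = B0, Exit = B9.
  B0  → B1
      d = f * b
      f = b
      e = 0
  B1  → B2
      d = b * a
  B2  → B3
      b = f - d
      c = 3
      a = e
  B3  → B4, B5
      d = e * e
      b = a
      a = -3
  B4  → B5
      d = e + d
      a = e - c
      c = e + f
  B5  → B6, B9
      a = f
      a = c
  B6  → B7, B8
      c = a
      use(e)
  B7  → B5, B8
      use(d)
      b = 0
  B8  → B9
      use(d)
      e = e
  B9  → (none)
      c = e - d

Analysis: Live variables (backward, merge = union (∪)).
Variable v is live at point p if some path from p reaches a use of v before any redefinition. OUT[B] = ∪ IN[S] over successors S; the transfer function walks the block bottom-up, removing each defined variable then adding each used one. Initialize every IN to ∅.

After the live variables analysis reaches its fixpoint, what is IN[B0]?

Answer: {a, b, f}

Derivation:
Per-block solution:
  B0:   IN={a, b, f}   OUT={a, b, e, f}
  B1:   IN={a, b, e, f}   OUT={d, e, f}
  B2:   IN={d, e, f}   OUT={a, c, e, f}
  B3:   IN={a, c, e, f}   OUT={c, d, e, f}
  B4:   IN={c, d, e, f}   OUT={c, d, e, f}
  B5:   IN={c, d, e, f}   OUT={a, d, e, f}
  B6:   IN={a, d, e, f}   OUT={c, d, e, f}
  B7:   IN={c, d, e, f}   OUT={c, d, e, f}
  B8:   IN={d, e}   OUT={d, e}
  B9:   IN={d, e}   OUT={}

Merge at B0: OUT[B0] = IN[B1] = {a, b, e, f}
Applying B0's transfer function to that OUT value gives IN[B0] (row B0 above).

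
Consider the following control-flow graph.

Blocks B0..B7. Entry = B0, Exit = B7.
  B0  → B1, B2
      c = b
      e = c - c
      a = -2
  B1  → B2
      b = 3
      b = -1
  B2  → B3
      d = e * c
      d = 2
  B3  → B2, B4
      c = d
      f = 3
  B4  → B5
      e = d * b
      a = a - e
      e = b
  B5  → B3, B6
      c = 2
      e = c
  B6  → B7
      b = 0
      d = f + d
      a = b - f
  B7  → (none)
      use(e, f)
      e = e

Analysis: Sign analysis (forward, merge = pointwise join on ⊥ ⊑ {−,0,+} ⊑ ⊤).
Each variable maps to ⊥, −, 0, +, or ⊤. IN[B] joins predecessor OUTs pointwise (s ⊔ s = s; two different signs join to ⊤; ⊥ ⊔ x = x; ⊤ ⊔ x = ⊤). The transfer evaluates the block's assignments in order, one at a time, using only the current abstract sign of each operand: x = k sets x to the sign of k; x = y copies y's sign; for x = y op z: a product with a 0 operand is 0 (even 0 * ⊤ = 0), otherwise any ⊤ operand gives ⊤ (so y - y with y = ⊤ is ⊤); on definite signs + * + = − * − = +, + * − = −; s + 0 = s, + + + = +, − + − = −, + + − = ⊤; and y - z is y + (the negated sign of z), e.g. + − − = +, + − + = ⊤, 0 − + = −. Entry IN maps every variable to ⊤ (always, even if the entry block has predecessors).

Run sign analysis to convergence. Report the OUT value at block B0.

Answer: {a: -, b: ⊤, c: ⊤, d: ⊤, e: ⊤, f: ⊤}

Working:
Per-block solution:
  B0:  IN=(all ⊤)  OUT={a:-; rest ⊤}
  B1:  IN={a:-; rest ⊤}  OUT={a:-, b:-; rest ⊤}
  B2:  IN=(all ⊤)  OUT={d:+; rest ⊤}
  B3:  IN={d:+; rest ⊤}  OUT={c:+, d:+, f:+; rest ⊤}
  B4:  IN={c:+, d:+, f:+; rest ⊤}  OUT={c:+, d:+, f:+; rest ⊤}
  B5:  IN={c:+, d:+, f:+; rest ⊤}  OUT={c:+, d:+, e:+, f:+; rest ⊤}
  B6:  IN={c:+, d:+, e:+, f:+; rest ⊤}  OUT={a:-, b:0, c:+, d:+, e:+, f:+; rest ⊤}
  B7:  IN={a:-, b:0, c:+, d:+, e:+, f:+; rest ⊤}  OUT={a:-, b:0, c:+, d:+, e:+, f:+; rest ⊤}

B0 is the boundary node: IN[B0] = {a: ⊤, b: ⊤, c: ⊤, d: ⊤, e: ⊤, f: ⊤}
Applying B0's transfer function to that IN value gives OUT[B0] (row B0 above).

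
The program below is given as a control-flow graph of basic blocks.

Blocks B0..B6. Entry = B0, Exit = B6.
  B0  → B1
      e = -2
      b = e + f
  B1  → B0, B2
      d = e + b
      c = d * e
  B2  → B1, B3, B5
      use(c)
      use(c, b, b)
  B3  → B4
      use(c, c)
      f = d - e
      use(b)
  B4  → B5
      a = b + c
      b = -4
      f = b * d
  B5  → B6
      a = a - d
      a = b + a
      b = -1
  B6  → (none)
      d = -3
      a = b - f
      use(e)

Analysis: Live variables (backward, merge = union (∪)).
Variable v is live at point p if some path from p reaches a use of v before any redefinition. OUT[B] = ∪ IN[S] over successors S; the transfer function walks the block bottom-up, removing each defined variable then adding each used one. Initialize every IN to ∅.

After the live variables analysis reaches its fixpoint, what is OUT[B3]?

Answer: {b, c, d, e}

Derivation:
Per-block solution:
  B0: | IN={a, f} | OUT={a, b, e, f}
  B1: | IN={a, b, e, f} | OUT={a, b, c, d, e, f}
  B2: | IN={a, b, c, d, e, f} | OUT={a, b, c, d, e, f}
  B3: | IN={b, c, d, e} | OUT={b, c, d, e}
  B4: | IN={b, c, d, e} | OUT={a, b, d, e, f}
  B5: | IN={a, b, d, e, f} | OUT={b, e, f}
  B6: | IN={b, e, f} | OUT={}

Merge at B3: OUT[B3] = IN[B4] = {b, c, d, e}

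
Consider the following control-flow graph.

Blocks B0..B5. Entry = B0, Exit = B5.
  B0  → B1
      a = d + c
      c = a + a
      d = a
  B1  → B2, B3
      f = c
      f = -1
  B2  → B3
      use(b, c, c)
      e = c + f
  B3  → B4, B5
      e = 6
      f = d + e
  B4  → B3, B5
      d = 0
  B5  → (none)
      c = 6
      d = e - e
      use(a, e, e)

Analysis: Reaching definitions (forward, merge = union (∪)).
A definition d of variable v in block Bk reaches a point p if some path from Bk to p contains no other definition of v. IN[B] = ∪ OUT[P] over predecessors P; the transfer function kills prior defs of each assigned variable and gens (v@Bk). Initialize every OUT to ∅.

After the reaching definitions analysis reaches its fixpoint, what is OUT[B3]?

Answer: {a@B0, c@B0, d@B0, d@B4, e@B3, f@B3}

Working:
Converged values:
  B0: | IN={} | OUT={a@B0, c@B0, d@B0}
  B1: | IN={a@B0, c@B0, d@B0} | OUT={a@B0, c@B0, d@B0, f@B1}
  B2: | IN={a@B0, c@B0, d@B0, f@B1} | OUT={a@B0, c@B0, d@B0, e@B2, f@B1}
  B3: | IN={a@B0, c@B0, d@B0, d@B4, e@B2, e@B3, f@B1, f@B3} | OUT={a@B0, c@B0, d@B0, d@B4, e@B3, f@B3}
  B4: | IN={a@B0, c@B0, d@B0, d@B4, e@B3, f@B3} | OUT={a@B0, c@B0, d@B4, e@B3, f@B3}
  B5: | IN={a@B0, c@B0, d@B0, d@B4, e@B3, f@B3} | OUT={a@B0, c@B5, d@B5, e@B3, f@B3}

Merge at B3: IN[B3] = OUT[B1] ⊔ OUT[B2] ⊔ OUT[B4] = {a@B0, c@B0, d@B0, d@B4, e@B2, e@B3, f@B1, f@B3}
Applying B3's transfer function to that IN value gives OUT[B3] (row B3 above).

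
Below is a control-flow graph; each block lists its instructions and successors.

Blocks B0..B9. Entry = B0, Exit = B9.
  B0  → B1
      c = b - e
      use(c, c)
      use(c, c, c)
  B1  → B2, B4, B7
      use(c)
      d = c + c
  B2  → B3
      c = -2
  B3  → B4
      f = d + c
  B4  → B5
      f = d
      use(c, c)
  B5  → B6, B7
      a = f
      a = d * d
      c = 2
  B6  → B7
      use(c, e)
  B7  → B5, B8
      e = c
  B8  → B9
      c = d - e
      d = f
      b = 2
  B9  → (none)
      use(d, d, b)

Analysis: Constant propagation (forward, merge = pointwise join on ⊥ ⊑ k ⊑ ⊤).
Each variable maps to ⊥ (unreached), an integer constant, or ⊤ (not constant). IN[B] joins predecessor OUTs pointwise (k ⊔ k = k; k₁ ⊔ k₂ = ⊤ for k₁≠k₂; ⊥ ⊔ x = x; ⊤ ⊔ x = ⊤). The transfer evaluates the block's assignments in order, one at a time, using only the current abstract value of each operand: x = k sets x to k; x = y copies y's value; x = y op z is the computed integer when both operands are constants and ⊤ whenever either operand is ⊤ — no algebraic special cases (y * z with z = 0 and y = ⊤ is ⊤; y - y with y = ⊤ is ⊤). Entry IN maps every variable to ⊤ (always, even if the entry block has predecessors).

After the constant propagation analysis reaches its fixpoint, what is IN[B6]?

Answer: {a: ⊤, b: ⊤, c: 2, d: ⊤, e: ⊤, f: ⊤}

Trace:
Per-block solution:
  B0:  IN=(all ⊤)  OUT=(all ⊤)
  B1:  IN=(all ⊤)  OUT=(all ⊤)
  B2:  IN=(all ⊤)  OUT={c:-2; rest ⊤}
  B3:  IN={c:-2; rest ⊤}  OUT={c:-2; rest ⊤}
  B4:  IN=(all ⊤)  OUT=(all ⊤)
  B5:  IN=(all ⊤)  OUT={c:2; rest ⊤}
  B6:  IN={c:2; rest ⊤}  OUT={c:2; rest ⊤}
  B7:  IN=(all ⊤)  OUT=(all ⊤)
  B8:  IN=(all ⊤)  OUT={b:2; rest ⊤}
  B9:  IN={b:2; rest ⊤}  OUT={b:2; rest ⊤}

Merge at B6: IN[B6] = OUT[B5] = {a: ⊤, b: ⊤, c: 2, d: ⊤, e: ⊤, f: ⊤}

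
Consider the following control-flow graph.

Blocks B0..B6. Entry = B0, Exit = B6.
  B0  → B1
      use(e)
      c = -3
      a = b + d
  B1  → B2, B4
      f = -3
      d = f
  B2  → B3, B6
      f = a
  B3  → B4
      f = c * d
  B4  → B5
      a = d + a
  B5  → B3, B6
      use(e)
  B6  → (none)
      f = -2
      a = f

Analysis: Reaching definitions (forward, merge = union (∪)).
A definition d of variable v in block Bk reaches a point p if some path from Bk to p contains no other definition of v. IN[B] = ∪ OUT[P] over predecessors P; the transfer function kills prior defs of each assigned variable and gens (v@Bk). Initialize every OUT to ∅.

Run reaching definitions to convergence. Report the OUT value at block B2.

Answer: {a@B0, c@B0, d@B1, f@B2}

Derivation:
Converged values:
  B0: | IN={} | OUT={a@B0, c@B0}
  B1: | IN={a@B0, c@B0} | OUT={a@B0, c@B0, d@B1, f@B1}
  B2: | IN={a@B0, c@B0, d@B1, f@B1} | OUT={a@B0, c@B0, d@B1, f@B2}
  B3: | IN={a@B0, a@B4, c@B0, d@B1, f@B1, f@B2, f@B3} | OUT={a@B0, a@B4, c@B0, d@B1, f@B3}
  B4: | IN={a@B0, a@B4, c@B0, d@B1, f@B1, f@B3} | OUT={a@B4, c@B0, d@B1, f@B1, f@B3}
  B5: | IN={a@B4, c@B0, d@B1, f@B1, f@B3} | OUT={a@B4, c@B0, d@B1, f@B1, f@B3}
  B6: | IN={a@B0, a@B4, c@B0, d@B1, f@B1, f@B2, f@B3} | OUT={a@B6, c@B0, d@B1, f@B6}

Merge at B2: IN[B2] = OUT[B1] = {a@B0, c@B0, d@B1, f@B1}
Applying B2's transfer function to that IN value gives OUT[B2] (row B2 above).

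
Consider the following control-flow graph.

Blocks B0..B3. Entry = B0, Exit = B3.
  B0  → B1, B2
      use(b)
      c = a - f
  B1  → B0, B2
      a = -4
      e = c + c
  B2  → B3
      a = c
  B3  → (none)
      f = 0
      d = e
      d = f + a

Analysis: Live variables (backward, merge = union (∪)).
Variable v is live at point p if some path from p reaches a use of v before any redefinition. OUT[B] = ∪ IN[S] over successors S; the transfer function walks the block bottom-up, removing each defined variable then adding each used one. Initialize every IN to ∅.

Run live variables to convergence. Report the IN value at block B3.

Answer: {a, e}

Working:
Fixpoint table:
  B0:  IN={a, b, e, f}  OUT={b, c, e, f}
  B1:  IN={b, c, f}  OUT={a, b, c, e, f}
  B2:  IN={c, e}  OUT={a, e}
  B3:  IN={a, e}  OUT={}

B3 is the boundary node: OUT[B3] = {}
Applying B3's transfer function to that OUT value gives IN[B3] (row B3 above).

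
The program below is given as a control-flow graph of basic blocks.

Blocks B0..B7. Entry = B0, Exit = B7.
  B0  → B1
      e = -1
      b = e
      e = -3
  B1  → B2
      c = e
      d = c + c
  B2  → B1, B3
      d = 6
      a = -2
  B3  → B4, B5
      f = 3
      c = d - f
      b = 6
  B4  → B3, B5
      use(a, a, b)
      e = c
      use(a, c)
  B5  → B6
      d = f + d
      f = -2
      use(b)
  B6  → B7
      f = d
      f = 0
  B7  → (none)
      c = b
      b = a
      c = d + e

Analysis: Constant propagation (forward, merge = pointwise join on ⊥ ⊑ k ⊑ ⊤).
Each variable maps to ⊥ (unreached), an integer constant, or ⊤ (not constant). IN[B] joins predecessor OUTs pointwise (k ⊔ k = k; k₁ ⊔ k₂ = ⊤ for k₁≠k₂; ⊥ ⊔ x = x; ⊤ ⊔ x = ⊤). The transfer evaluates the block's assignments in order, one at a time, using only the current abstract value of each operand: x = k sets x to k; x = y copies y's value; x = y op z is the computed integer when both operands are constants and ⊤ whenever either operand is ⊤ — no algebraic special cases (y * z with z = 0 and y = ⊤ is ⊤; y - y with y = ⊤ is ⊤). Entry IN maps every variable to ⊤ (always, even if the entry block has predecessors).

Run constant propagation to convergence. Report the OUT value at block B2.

Fixpoint table:
  B0: | IN=(all ⊤) | OUT={b:-1, e:-3; rest ⊤}
  B1: | IN={b:-1, e:-3; rest ⊤} | OUT={b:-1, c:-3, d:-6, e:-3; rest ⊤}
  B2: | IN={b:-1, c:-3, d:-6, e:-3; rest ⊤} | OUT={a:-2, b:-1, c:-3, d:6, e:-3; rest ⊤}
  B3: | IN={a:-2, d:6; rest ⊤} | OUT={a:-2, b:6, c:3, d:6, f:3; rest ⊤}
  B4: | IN={a:-2, b:6, c:3, d:6, f:3; rest ⊤} | OUT={a:-2, b:6, c:3, d:6, e:3, f:3; rest ⊤}
  B5: | IN={a:-2, b:6, c:3, d:6, f:3; rest ⊤} | OUT={a:-2, b:6, c:3, d:9, f:-2; rest ⊤}
  B6: | IN={a:-2, b:6, c:3, d:9, f:-2; rest ⊤} | OUT={a:-2, b:6, c:3, d:9, f:0; rest ⊤}
  B7: | IN={a:-2, b:6, c:3, d:9, f:0; rest ⊤} | OUT={a:-2, b:-2, d:9, f:0; rest ⊤}

Merge at B2: IN[B2] = OUT[B1] = {a: ⊤, b: -1, c: -3, d: -6, e: -3, f: ⊤}
Applying B2's transfer function to that IN value gives OUT[B2] (row B2 above).

Answer: {a: -2, b: -1, c: -3, d: 6, e: -3, f: ⊤}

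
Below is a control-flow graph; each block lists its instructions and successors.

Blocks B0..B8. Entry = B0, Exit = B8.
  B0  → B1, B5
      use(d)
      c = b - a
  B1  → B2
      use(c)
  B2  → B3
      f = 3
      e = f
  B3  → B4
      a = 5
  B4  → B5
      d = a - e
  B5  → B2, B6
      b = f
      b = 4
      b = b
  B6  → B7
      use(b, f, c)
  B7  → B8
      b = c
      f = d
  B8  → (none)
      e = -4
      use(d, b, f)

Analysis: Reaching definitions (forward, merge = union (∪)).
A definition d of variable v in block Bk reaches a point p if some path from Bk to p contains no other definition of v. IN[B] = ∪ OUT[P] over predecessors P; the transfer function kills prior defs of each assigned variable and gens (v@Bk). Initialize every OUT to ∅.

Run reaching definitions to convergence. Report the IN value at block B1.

Fixpoint table:
  B0:  IN={}  OUT={c@B0}
  B1:  IN={c@B0}  OUT={c@B0}
  B2:  IN={a@B3, b@B5, c@B0, d@B4, e@B2, f@B2}  OUT={a@B3, b@B5, c@B0, d@B4, e@B2, f@B2}
  B3:  IN={a@B3, b@B5, c@B0, d@B4, e@B2, f@B2}  OUT={a@B3, b@B5, c@B0, d@B4, e@B2, f@B2}
  B4:  IN={a@B3, b@B5, c@B0, d@B4, e@B2, f@B2}  OUT={a@B3, b@B5, c@B0, d@B4, e@B2, f@B2}
  B5:  IN={a@B3, b@B5, c@B0, d@B4, e@B2, f@B2}  OUT={a@B3, b@B5, c@B0, d@B4, e@B2, f@B2}
  B6:  IN={a@B3, b@B5, c@B0, d@B4, e@B2, f@B2}  OUT={a@B3, b@B5, c@B0, d@B4, e@B2, f@B2}
  B7:  IN={a@B3, b@B5, c@B0, d@B4, e@B2, f@B2}  OUT={a@B3, b@B7, c@B0, d@B4, e@B2, f@B7}
  B8:  IN={a@B3, b@B7, c@B0, d@B4, e@B2, f@B7}  OUT={a@B3, b@B7, c@B0, d@B4, e@B8, f@B7}

Merge at B1: IN[B1] = OUT[B0] = {c@B0}

Answer: {c@B0}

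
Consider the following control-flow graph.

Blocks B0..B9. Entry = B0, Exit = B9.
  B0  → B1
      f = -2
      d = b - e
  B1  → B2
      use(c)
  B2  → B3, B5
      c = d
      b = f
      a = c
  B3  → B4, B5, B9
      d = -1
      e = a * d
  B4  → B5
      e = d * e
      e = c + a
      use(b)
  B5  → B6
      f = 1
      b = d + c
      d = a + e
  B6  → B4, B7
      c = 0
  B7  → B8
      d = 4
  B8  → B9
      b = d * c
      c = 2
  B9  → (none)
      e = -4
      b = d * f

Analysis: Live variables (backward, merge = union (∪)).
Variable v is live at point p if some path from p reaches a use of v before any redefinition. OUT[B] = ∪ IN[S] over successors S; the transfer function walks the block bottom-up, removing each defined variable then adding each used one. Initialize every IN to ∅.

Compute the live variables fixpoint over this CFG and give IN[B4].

Fixpoint table:
  B0:   IN={b, c, e}   OUT={c, d, e, f}
  B1:   IN={c, d, e, f}   OUT={d, e, f}
  B2:   IN={d, e, f}   OUT={a, b, c, d, e, f}
  B3:   IN={a, b, c, f}   OUT={a, b, c, d, e, f}
  B4:   IN={a, b, c, d, e}   OUT={a, c, d, e}
  B5:   IN={a, c, d, e}   OUT={a, b, d, e, f}
  B6:   IN={a, b, d, e, f}   OUT={a, b, c, d, e, f}
  B7:   IN={c, f}   OUT={c, d, f}
  B8:   IN={c, d, f}   OUT={d, f}
  B9:   IN={d, f}   OUT={}

Merge at B4: OUT[B4] = IN[B5] = {a, c, d, e}
Applying B4's transfer function to that OUT value gives IN[B4] (row B4 above).

Answer: {a, b, c, d, e}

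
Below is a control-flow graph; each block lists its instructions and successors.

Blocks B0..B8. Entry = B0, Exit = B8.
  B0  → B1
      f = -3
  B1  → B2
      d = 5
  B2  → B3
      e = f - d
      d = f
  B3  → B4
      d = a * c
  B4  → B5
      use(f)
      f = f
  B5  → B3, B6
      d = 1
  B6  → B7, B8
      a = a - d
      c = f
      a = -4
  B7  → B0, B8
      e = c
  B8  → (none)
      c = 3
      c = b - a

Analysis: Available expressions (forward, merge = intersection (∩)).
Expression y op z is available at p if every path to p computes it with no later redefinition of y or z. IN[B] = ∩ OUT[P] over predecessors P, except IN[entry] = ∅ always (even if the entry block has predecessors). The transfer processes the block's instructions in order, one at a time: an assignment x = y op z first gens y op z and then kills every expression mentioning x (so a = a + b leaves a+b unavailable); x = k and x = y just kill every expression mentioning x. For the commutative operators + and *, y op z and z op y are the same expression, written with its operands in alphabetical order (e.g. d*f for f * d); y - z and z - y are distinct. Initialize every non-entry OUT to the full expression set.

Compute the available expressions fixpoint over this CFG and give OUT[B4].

Answer: {a*c}

Trace:
Converged values:
  B0:  IN={}  OUT={}
  B1:  IN={}  OUT={}
  B2:  IN={}  OUT={}
  B3:  IN={}  OUT={a*c}
  B4:  IN={a*c}  OUT={a*c}
  B5:  IN={a*c}  OUT={a*c}
  B6:  IN={a*c}  OUT={}
  B7:  IN={}  OUT={}
  B8:  IN={}  OUT={b-a}

Merge at B4: IN[B4] = OUT[B3] = {a*c}
Applying B4's transfer function to that IN value gives OUT[B4] (row B4 above).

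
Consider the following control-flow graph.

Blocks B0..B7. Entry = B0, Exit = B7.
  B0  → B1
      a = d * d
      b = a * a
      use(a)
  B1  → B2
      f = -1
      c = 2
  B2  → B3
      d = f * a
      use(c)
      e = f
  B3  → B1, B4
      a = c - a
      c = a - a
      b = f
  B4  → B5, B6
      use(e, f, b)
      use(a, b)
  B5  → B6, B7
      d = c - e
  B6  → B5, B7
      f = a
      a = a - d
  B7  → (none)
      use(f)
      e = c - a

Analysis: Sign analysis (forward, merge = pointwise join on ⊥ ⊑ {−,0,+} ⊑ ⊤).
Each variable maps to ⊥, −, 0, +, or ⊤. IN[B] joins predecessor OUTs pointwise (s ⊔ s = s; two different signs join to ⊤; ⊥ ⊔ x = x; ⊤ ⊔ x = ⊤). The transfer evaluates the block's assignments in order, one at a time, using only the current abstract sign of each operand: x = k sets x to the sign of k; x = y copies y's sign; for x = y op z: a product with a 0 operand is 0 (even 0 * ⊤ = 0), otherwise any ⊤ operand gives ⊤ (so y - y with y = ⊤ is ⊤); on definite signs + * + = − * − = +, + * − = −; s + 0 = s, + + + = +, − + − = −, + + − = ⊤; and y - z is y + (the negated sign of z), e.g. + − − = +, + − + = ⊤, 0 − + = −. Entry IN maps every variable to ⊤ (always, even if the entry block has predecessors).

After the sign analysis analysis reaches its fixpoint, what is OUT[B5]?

Answer: {a: ⊤, b: -, c: ⊤, d: ⊤, e: -, f: ⊤}

Working:
Converged values:
  B0:   IN=(all ⊤)   OUT=(all ⊤)
  B1:   IN=(all ⊤)   OUT={c:+, f:-; rest ⊤}
  B2:   IN={c:+, f:-; rest ⊤}   OUT={c:+, e:-, f:-; rest ⊤}
  B3:   IN={c:+, e:-, f:-; rest ⊤}   OUT={b:-, e:-, f:-; rest ⊤}
  B4:   IN={b:-, e:-, f:-; rest ⊤}   OUT={b:-, e:-, f:-; rest ⊤}
  B5:   IN={b:-, e:-; rest ⊤}   OUT={b:-, e:-; rest ⊤}
  B6:   IN={b:-, e:-; rest ⊤}   OUT={b:-, e:-; rest ⊤}
  B7:   IN={b:-, e:-; rest ⊤}   OUT={b:-; rest ⊤}

Merge at B5: IN[B5] = OUT[B4] ⊔ OUT[B6] = {a: ⊤, b: -, c: ⊤, d: ⊤, e: -, f: ⊤}
Applying B5's transfer function to that IN value gives OUT[B5] (row B5 above).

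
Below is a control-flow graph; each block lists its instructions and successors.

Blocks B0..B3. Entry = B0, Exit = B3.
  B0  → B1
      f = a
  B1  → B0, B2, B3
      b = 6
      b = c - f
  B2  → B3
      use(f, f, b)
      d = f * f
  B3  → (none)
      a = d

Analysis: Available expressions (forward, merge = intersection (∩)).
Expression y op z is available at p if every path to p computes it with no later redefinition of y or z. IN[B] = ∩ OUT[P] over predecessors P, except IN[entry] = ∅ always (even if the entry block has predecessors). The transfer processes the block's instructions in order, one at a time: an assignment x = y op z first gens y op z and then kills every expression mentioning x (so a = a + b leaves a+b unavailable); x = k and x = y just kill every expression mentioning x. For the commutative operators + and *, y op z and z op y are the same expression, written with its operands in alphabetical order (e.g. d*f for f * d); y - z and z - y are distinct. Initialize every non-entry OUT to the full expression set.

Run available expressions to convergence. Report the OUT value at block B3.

Per-block solution:
  B0:   IN={}   OUT={}
  B1:   IN={}   OUT={c-f}
  B2:   IN={c-f}   OUT={c-f, f*f}
  B3:   IN={c-f}   OUT={c-f}

Merge at B3: IN[B3] = OUT[B1] ∩ OUT[B2] = {c-f}
Applying B3's transfer function to that IN value gives OUT[B3] (row B3 above).

Answer: {c-f}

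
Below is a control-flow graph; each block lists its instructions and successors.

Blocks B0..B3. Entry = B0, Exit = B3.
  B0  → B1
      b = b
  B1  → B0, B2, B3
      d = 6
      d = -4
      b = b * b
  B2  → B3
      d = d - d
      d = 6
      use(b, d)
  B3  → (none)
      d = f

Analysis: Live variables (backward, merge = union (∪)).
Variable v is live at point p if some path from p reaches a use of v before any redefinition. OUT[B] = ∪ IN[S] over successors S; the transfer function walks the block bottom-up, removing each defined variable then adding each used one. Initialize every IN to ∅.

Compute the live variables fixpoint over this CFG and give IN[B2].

Converged values:
  B0: | IN={b, f} | OUT={b, f}
  B1: | IN={b, f} | OUT={b, d, f}
  B2: | IN={b, d, f} | OUT={f}
  B3: | IN={f} | OUT={}

Merge at B2: OUT[B2] = IN[B3] = {f}
Applying B2's transfer function to that OUT value gives IN[B2] (row B2 above).

Answer: {b, d, f}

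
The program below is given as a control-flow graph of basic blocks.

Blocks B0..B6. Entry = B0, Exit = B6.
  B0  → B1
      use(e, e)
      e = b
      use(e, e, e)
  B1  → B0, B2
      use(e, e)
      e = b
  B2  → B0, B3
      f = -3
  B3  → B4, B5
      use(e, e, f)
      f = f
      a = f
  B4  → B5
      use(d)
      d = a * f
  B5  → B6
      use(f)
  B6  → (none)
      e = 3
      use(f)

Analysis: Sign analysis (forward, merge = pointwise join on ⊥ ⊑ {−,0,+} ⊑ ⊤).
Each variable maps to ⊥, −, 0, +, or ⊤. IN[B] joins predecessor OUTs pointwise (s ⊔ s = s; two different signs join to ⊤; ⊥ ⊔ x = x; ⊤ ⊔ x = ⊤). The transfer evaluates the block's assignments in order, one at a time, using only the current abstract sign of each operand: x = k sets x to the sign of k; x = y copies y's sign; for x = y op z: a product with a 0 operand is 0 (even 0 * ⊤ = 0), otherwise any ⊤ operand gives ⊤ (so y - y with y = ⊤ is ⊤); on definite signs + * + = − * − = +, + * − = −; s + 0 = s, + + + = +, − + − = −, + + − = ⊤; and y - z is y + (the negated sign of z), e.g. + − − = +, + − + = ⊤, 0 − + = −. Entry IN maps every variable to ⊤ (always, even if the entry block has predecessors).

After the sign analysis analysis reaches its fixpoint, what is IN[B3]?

Answer: {a: ⊤, b: ⊤, c: ⊤, d: ⊤, e: ⊤, f: -}

Derivation:
Per-block solution:
  B0:   IN=(all ⊤)   OUT=(all ⊤)
  B1:   IN=(all ⊤)   OUT=(all ⊤)
  B2:   IN=(all ⊤)   OUT={f:-; rest ⊤}
  B3:   IN={f:-; rest ⊤}   OUT={a:-, f:-; rest ⊤}
  B4:   IN={a:-, f:-; rest ⊤}   OUT={a:-, d:+, f:-; rest ⊤}
  B5:   IN={a:-, f:-; rest ⊤}   OUT={a:-, f:-; rest ⊤}
  B6:   IN={a:-, f:-; rest ⊤}   OUT={a:-, e:+, f:-; rest ⊤}

Merge at B3: IN[B3] = OUT[B2] = {a: ⊤, b: ⊤, c: ⊤, d: ⊤, e: ⊤, f: -}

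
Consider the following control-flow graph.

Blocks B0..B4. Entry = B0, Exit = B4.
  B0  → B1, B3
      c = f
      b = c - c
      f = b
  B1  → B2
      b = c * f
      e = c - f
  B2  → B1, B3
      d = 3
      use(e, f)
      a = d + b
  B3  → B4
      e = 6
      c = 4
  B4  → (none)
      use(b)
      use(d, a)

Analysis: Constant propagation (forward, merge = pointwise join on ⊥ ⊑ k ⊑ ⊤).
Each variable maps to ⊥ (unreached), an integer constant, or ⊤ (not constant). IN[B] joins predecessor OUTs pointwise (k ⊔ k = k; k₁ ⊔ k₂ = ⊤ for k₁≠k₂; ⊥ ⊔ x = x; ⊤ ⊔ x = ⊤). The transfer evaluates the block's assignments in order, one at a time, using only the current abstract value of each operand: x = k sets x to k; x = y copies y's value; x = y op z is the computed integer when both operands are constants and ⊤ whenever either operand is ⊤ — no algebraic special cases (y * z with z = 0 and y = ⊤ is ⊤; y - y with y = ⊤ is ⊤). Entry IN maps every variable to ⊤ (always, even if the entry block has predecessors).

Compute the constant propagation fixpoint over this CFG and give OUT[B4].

Converged values:
  B0: | IN=(all ⊤) | OUT=(all ⊤)
  B1: | IN=(all ⊤) | OUT=(all ⊤)
  B2: | IN=(all ⊤) | OUT={d:3; rest ⊤}
  B3: | IN=(all ⊤) | OUT={c:4, e:6; rest ⊤}
  B4: | IN={c:4, e:6; rest ⊤} | OUT={c:4, e:6; rest ⊤}

Merge at B4: IN[B4] = OUT[B3] = {a: ⊤, b: ⊤, c: 4, d: ⊤, e: 6, f: ⊤}
Applying B4's transfer function to that IN value gives OUT[B4] (row B4 above).

Answer: {a: ⊤, b: ⊤, c: 4, d: ⊤, e: 6, f: ⊤}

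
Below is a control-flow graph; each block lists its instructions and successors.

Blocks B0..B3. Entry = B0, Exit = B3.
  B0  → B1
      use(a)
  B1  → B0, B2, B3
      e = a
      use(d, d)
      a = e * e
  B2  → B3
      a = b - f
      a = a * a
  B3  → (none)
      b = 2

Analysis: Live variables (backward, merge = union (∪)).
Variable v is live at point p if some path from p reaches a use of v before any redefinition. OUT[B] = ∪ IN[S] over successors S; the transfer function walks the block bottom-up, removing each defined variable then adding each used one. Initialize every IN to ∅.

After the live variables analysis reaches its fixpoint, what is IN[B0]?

Per-block solution:
  B0:   IN={a, b, d, f}   OUT={a, b, d, f}
  B1:   IN={a, b, d, f}   OUT={a, b, d, f}
  B2:   IN={b, f}   OUT={}
  B3:   IN={}   OUT={}

Merge at B0: OUT[B0] = IN[B1] = {a, b, d, f}
Applying B0's transfer function to that OUT value gives IN[B0] (row B0 above).

Answer: {a, b, d, f}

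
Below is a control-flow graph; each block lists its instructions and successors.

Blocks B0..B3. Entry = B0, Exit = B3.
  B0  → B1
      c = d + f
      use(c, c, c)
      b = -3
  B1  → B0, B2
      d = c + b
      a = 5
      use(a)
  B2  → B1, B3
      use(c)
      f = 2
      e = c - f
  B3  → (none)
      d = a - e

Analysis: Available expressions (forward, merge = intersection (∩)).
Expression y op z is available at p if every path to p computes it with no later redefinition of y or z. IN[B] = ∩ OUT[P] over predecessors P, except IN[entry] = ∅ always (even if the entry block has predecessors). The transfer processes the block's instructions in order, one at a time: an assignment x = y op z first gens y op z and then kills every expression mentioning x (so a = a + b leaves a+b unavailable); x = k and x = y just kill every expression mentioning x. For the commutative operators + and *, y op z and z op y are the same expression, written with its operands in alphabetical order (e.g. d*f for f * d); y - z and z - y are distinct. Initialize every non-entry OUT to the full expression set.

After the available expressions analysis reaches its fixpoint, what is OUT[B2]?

Answer: {b+c, c-f}

Derivation:
Fixpoint table:
  B0:   IN={}   OUT={d+f}
  B1:   IN={}   OUT={b+c}
  B2:   IN={b+c}   OUT={b+c, c-f}
  B3:   IN={b+c, c-f}   OUT={a-e, b+c, c-f}

Merge at B2: IN[B2] = OUT[B1] = {b+c}
Applying B2's transfer function to that IN value gives OUT[B2] (row B2 above).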